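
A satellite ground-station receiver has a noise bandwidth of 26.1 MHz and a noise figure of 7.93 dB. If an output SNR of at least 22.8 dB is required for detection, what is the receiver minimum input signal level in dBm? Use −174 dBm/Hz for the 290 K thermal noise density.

−69.1 dBm

Sensitivity = −174 + 10 log₁₀(B) + NF + SNR_min
= −174 + 74.17 + 7.93 + 22.8
= −69.10 dBm → −69.1 dBm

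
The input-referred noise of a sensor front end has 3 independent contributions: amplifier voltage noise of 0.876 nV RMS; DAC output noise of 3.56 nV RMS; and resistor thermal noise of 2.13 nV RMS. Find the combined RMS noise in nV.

4.24 nV

Uncorrelated sources add in power (mean-square): V_tot = √(ΣV_i²)
V_tot = √[(8.76×10⁻¹⁰)² + (3.56×10⁻⁹)² + (2.13×10⁻⁹)²] = 4.24×10⁻⁹ V = 4.24 nV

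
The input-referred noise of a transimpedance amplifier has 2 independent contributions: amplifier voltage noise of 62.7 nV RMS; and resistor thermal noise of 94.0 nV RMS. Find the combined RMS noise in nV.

113 nV

Uncorrelated sources add in power (mean-square): V_tot = √(ΣV_i²)
V_tot = √[(6.27×10⁻⁸)² + (9.40×10⁻⁸)²] = 1.13×10⁻⁷ V = 113 nV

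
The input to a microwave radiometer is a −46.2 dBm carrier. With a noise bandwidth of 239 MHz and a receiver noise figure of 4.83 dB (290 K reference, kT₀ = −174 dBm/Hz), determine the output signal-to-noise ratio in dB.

Noise floor: N = −174 + 10 log₁₀(B) + NF
10 log₁₀(2.39×10⁸) = 83.78 dB
N = −174 + 83.78 + 4.83 = −85.39 dBm
SNR = P_sig − N = −46.2 − (−85.39) = 39.19 dB → 39.2 dB

39.2 dB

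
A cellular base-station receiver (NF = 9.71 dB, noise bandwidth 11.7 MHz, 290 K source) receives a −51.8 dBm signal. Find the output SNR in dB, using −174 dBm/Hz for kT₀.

41.8 dB

Noise floor: N = −174 + 10 log₁₀(B) + NF
10 log₁₀(1.17×10⁷) = 70.68 dB
N = −174 + 70.68 + 9.71 = −93.61 dBm
SNR = P_sig − N = −51.8 − (−93.61) = 41.81 dB → 41.8 dB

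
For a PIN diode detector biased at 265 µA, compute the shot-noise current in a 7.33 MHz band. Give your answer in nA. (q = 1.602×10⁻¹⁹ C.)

I_n = √(2qI·B)
2qI·B = 2 × 1.602×10⁻¹⁹ × 2.65×10⁻⁴ × 7.33×10⁶ = 6.22×10⁻¹⁶ A²
I_n = √(6.22×10⁻¹⁶) = 2.49×10⁻⁸ A = 24.9 nA

24.9 nA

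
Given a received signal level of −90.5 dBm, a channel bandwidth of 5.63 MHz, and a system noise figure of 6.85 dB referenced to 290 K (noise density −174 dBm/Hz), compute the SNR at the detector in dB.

Noise floor: N = −174 + 10 log₁₀(B) + NF
10 log₁₀(5.63×10⁶) = 67.51 dB
N = −174 + 67.51 + 6.85 = −99.64 dBm
SNR = P_sig − N = −90.5 − (−99.64) = 9.14 dB → 9.1 dB

9.1 dB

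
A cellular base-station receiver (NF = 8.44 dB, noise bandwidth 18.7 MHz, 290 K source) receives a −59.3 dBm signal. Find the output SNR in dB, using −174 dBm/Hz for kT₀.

33.5 dB

Noise floor: N = −174 + 10 log₁₀(B) + NF
10 log₁₀(1.87×10⁷) = 72.72 dB
N = −174 + 72.72 + 8.44 = −92.84 dBm
SNR = P_sig − N = −59.3 − (−92.84) = 33.54 dB → 33.5 dB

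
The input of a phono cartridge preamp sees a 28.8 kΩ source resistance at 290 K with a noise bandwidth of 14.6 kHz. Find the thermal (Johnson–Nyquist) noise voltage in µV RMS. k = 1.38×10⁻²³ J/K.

2.59 µV

V_n = √(4kTRB)
4kTRB = 4 × 1.38×10⁻²³ × 290 × 2.88×10⁴ × 1.46×10⁴ = 6.73×10⁻¹² V²
V_n = √(6.73×10⁻¹²) = 2.59×10⁻⁶ V = 2.59 µV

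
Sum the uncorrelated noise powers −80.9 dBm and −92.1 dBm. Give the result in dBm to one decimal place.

−80.6 dBm

Convert to linear, add, convert back:
P₁ = 8.13×10⁻¹² W, P₂ = 6.17×10⁻¹³ W
P_tot = 8.74×10⁻¹² W → 10 log₁₀(P_tot / 10⁻³) = −80.6 dBm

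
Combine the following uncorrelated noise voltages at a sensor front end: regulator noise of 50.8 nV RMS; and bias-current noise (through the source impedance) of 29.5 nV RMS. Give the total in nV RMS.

58.7 nV

Uncorrelated sources add in power (mean-square): V_tot = √(ΣV_i²)
V_tot = √[(5.08×10⁻⁸)² + (2.95×10⁻⁸)²] = 5.87×10⁻⁸ V = 58.7 nV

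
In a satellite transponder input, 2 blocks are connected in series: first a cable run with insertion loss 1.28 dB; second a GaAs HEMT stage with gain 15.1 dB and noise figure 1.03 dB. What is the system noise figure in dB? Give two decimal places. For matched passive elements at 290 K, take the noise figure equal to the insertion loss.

Convert to linear (a loss of L dB is a gain of −L dB): F_i = 10^(NF_i/10), G_i = 10^(G_i,dB/10)
  Stage 1: F_1 = 10^(1.28/10) = 1.343, G_1 = 10^(−1.28/10) = 0.7447
  Stage 2: F_2 = 10^(1.03/10) = 1.268, G_2 = 10^(15.1/10) = 32.36
Friis cascade:
  F = 1.343 + (1.268 − 1)/0.7447 = 1.702
NF = 10 log₁₀(1.702) = 2.31 dB

2.31 dB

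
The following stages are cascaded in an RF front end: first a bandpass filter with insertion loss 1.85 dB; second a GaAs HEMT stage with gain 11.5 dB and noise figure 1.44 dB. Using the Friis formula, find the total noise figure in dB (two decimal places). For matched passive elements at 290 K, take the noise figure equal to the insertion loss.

Convert to linear (a loss of L dB is a gain of −L dB): F_i = 10^(NF_i/10), G_i = 10^(G_i,dB/10)
  Stage 1: F_1 = 10^(1.85/10) = 1.531, G_1 = 10^(−1.85/10) = 0.6531
  Stage 2: F_2 = 10^(1.44/10) = 1.393, G_2 = 10^(11.5/10) = 14.13
Friis cascade:
  F = 1.531 + (1.393 − 1)/0.6531 = 2.133
NF = 10 log₁₀(2.133) = 3.29 dB

3.29 dB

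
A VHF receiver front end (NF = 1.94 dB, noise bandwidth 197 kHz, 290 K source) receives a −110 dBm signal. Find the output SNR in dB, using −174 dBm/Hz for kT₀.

Noise floor: N = −174 + 10 log₁₀(B) + NF
10 log₁₀(1.97×10⁵) = 52.94 dB
N = −174 + 52.94 + 1.94 = −119.12 dBm
SNR = P_sig − N = −110 − (−119.12) = 9.12 dB → 9.1 dB

9.1 dB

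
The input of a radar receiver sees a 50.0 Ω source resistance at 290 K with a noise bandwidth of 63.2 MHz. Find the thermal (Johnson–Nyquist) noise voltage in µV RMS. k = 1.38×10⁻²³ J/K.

V_n = √(4kTRB)
4kTRB = 4 × 1.38×10⁻²³ × 290 × 5.00×10¹ × 6.32×10⁷ = 5.06×10⁻¹¹ V²
V_n = √(5.06×10⁻¹¹) = 7.11×10⁻⁶ V = 7.11 µV

7.11 µV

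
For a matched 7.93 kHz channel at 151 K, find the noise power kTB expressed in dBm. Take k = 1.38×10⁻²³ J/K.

−137.8 dBm

P_n = kTB = 1.38×10⁻²³ × 151 × 7.93×10³ = 1.65×10⁻¹⁷ W
In dBm: 10 log₁₀(1.65×10⁻¹⁷ / 10⁻³) = −137.8 dBm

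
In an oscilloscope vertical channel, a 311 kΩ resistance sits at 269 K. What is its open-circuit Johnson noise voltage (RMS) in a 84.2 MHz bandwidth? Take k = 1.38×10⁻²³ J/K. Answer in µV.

V_n = √(4kTRB)
4kTRB = 4 × 1.38×10⁻²³ × 269 × 3.11×10⁵ × 8.42×10⁷ = 3.89×10⁻⁷ V²
V_n = √(3.89×10⁻⁷) = 6.24×10⁻⁴ V = 624 µV

624 µV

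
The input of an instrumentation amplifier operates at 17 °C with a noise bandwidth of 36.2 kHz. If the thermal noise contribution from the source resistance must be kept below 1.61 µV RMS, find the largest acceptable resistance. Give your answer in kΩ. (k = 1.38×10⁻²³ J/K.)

T = 17 °C + 273.15 = 290.15 K
Johnson–Nyquist: V_n = √(4kTRB) ⇒ R = V_n² / (4kTB)
4kTB = 4 × 1.38×10⁻²³ × 290.15 × 3.62×10⁴ = 5.80×10⁻¹⁶
R = (1.61×10⁻⁶)² / 5.80×10⁻¹⁶ = 4.47×10³ Ω = 4.47 kΩ

4.47 kΩ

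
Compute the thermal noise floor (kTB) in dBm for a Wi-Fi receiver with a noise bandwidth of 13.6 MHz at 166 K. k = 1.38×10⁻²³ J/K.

P_n = kTB = 1.38×10⁻²³ × 166 × 1.36×10⁷ = 3.12×10⁻¹⁴ W
In dBm: 10 log₁₀(3.12×10⁻¹⁴ / 10⁻³) = −105.1 dBm

−105.1 dBm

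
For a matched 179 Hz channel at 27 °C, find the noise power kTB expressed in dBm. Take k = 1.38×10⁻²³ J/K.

−151.3 dBm

T = 27 °C + 273.15 = 300.15 K
P_n = kTB = 1.38×10⁻²³ × 300.15 × 1.79×10² = 7.41×10⁻¹⁹ W
In dBm: 10 log₁₀(7.41×10⁻¹⁹ / 10⁻³) = −151.3 dBm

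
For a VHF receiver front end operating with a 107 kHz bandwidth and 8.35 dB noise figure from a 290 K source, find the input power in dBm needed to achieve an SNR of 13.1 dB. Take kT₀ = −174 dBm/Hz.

−102.3 dBm

Sensitivity = −174 + 10 log₁₀(B) + NF + SNR_min
= −174 + 50.29 + 8.35 + 13.1
= −102.26 dBm → −102.3 dBm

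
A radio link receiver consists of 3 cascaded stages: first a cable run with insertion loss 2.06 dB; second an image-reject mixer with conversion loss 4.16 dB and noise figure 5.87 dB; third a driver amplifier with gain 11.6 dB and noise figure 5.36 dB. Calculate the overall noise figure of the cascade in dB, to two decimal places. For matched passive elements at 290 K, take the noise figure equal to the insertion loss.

12.15 dB

Convert to linear (a loss of L dB is a gain of −L dB): F_i = 10^(NF_i/10), G_i = 10^(G_i,dB/10)
  Stage 1: F_1 = 10^(2.06/10) = 1.607, G_1 = 10^(−2.06/10) = 0.6223
  Stage 2: F_2 = 10^(5.87/10) = 3.864, G_2 = 10^(−4.16/10) = 0.3837
  Stage 3: F_3 = 10^(5.36/10) = 3.436, G_3 = 10^(11.6/10) = 14.45
Friis cascade:
  F = 1.607 + (3.864 − 1)/0.6223 + (3.436 − 1)/0.2388 = 16.41
NF = 10 log₁₀(16.41) = 12.15 dB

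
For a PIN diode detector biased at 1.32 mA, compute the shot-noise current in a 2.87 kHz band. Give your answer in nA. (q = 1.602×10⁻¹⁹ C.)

1.10 nA

I_n = √(2qI·B)
2qI·B = 2 × 1.602×10⁻¹⁹ × 1.32×10⁻³ × 2.87×10³ = 1.21×10⁻¹⁸ A²
I_n = √(1.21×10⁻¹⁸) = 1.10×10⁻⁹ A = 1.10 nA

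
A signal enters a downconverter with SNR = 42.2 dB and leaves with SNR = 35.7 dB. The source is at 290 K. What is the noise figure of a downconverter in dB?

NF (dB) = SNR_in(dB) − SNR_out(dB) when the source is at T₀
NF = 42.2 − 35.7 = 6.5 dB

6.5 dB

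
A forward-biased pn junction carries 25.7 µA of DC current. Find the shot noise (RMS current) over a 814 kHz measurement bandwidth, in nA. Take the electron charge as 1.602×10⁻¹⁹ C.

2.59 nA

I_n = √(2qI·B)
2qI·B = 2 × 1.602×10⁻¹⁹ × 2.57×10⁻⁵ × 8.14×10⁵ = 6.70×10⁻¹⁸ A²
I_n = √(6.70×10⁻¹⁸) = 2.59×10⁻⁹ A = 2.59 nA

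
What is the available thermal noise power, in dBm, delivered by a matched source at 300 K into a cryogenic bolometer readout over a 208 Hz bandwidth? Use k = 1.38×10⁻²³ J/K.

P_n = kTB = 1.38×10⁻²³ × 300 × 2.08×10² = 8.61×10⁻¹⁹ W
In dBm: 10 log₁₀(8.61×10⁻¹⁹ / 10⁻³) = −150.6 dBm

−150.6 dBm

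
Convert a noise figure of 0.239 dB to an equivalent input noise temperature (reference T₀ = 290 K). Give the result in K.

16.4 K

F = 10^(0.239/10) = 1.05657
T_e = (F − 1)·T₀ = (1.05657 − 1) × 290 = 16.4 K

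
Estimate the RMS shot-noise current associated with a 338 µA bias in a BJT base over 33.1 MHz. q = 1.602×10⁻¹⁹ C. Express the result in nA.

59.9 nA

I_n = √(2qI·B)
2qI·B = 2 × 1.602×10⁻¹⁹ × 3.38×10⁻⁴ × 3.31×10⁷ = 3.58×10⁻¹⁵ A²
I_n = √(3.58×10⁻¹⁵) = 5.99×10⁻⁸ A = 59.9 nA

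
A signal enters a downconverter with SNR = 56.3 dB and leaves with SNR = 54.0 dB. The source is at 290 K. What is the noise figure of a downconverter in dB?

2.3 dB

NF (dB) = SNR_in(dB) − SNR_out(dB) when the source is at T₀
NF = 56.3 − 54.0 = 2.3 dB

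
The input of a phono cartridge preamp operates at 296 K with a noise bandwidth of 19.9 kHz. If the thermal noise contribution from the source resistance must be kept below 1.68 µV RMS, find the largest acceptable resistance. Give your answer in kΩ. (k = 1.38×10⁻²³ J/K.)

8.68 kΩ

Johnson–Nyquist: V_n = √(4kTRB) ⇒ R = V_n² / (4kTB)
4kTB = 4 × 1.38×10⁻²³ × 296 × 1.99×10⁴ = 3.25×10⁻¹⁶
R = (1.68×10⁻⁶)² / 3.25×10⁻¹⁶ = 8.68×10³ Ω = 8.68 kΩ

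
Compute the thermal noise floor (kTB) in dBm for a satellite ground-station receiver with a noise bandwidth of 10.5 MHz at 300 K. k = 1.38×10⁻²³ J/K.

P_n = kTB = 1.38×10⁻²³ × 300 × 1.05×10⁷ = 4.35×10⁻¹⁴ W
In dBm: 10 log₁₀(4.35×10⁻¹⁴ / 10⁻³) = −103.6 dBm

−103.6 dBm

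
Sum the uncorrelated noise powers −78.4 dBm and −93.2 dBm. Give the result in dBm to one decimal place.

−78.3 dBm

Convert to linear, add, convert back:
P₁ = 1.45×10⁻¹¹ W, P₂ = 4.79×10⁻¹³ W
P_tot = 1.49×10⁻¹¹ W → 10 log₁₀(P_tot / 10⁻³) = −78.3 dBm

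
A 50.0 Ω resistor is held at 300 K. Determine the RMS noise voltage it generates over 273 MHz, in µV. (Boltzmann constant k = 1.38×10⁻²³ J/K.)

15.0 µV

V_n = √(4kTRB)
4kTRB = 4 × 1.38×10⁻²³ × 300 × 5.00×10¹ × 2.73×10⁸ = 2.26×10⁻¹⁰ V²
V_n = √(2.26×10⁻¹⁰) = 1.50×10⁻⁵ V = 15.0 µV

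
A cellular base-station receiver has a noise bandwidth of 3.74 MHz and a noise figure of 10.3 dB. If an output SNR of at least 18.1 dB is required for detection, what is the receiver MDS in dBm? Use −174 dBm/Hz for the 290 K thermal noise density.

Sensitivity = −174 + 10 log₁₀(B) + NF + SNR_min
= −174 + 65.73 + 10.3 + 18.1
= −79.87 dBm → −79.9 dBm

−79.9 dBm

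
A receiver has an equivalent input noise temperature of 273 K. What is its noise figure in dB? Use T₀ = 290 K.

2.88 dB

F = 1 + T_e/T₀ = 1 + 273/290 = 1.94138
NF = 10 log₁₀(1.94138) = 2.88 dB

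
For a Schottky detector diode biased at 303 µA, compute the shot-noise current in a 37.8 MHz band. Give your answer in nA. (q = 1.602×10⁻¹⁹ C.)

60.6 nA

I_n = √(2qI·B)
2qI·B = 2 × 1.602×10⁻¹⁹ × 3.03×10⁻⁴ × 3.78×10⁷ = 3.67×10⁻¹⁵ A²
I_n = √(3.67×10⁻¹⁵) = 6.06×10⁻⁸ A = 60.6 nA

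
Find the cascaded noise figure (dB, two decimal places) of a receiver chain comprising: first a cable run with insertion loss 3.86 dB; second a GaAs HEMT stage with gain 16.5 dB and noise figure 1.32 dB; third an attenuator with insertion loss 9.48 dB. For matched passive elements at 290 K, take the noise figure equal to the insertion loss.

Convert to linear (a loss of L dB is a gain of −L dB): F_i = 10^(NF_i/10), G_i = 10^(G_i,dB/10)
  Stage 1: F_1 = 10^(3.86/10) = 2.432, G_1 = 10^(−3.86/10) = 0.4111
  Stage 2: F_2 = 10^(1.32/10) = 1.355, G_2 = 10^(16.5/10) = 44.67
  Stage 3: F_3 = 10^(9.48/10) = 8.872, G_3 = 10^(−9.48/10) = 0.1127
Friis cascade:
  F = 2.432 + (1.355 − 1)/0.4111 + (8.872 − 1)/18.37 = 3.725
NF = 10 log₁₀(3.725) = 5.71 dB

5.71 dB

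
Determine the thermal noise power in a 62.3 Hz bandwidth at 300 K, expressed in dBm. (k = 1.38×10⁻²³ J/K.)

−155.9 dBm

P_n = kTB = 1.38×10⁻²³ × 300 × 6.23×10¹ = 2.58×10⁻¹⁹ W
In dBm: 10 log₁₀(2.58×10⁻¹⁹ / 10⁻³) = −155.9 dBm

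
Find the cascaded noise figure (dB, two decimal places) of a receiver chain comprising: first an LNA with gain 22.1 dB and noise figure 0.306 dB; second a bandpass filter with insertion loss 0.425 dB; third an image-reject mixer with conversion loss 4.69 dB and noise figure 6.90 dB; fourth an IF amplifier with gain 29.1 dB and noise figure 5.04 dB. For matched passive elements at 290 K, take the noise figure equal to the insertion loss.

0.58 dB

Convert to linear (a loss of L dB is a gain of −L dB): F_i = 10^(NF_i/10), G_i = 10^(G_i,dB/10)
  Stage 1: F_1 = 10^(0.306/10) = 1.073, G_1 = 10^(22.1/10) = 162.2
  Stage 2: F_2 = 10^(0.425/10) = 1.103, G_2 = 10^(−0.425/10) = 0.9068
  Stage 3: F_3 = 10^(6.90/10) = 4.898, G_3 = 10^(−4.69/10) = 0.3396
  Stage 4: F_4 = 10^(5.04/10) = 3.192, G_4 = 10^(29.1/10) = 812.8
Friis cascade:
  F = 1.073 + (1.103 − 1)/162.2 + (4.898 − 1)/147.1 + (3.192 − 1)/49.95 = 1.144
NF = 10 log₁₀(1.144) = 0.58 dB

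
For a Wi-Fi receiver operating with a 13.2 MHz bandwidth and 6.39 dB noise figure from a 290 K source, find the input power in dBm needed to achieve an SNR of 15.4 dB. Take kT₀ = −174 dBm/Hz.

−81.0 dBm

Sensitivity = −174 + 10 log₁₀(B) + NF + SNR_min
= −174 + 71.21 + 6.39 + 15.4
= −81.00 dBm → −81.0 dBm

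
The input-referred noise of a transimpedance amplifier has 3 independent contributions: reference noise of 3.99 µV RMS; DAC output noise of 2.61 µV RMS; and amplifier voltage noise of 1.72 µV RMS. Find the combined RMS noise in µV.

5.07 µV

Uncorrelated sources add in power (mean-square): V_tot = √(ΣV_i²)
V_tot = √[(3.99×10⁻⁶)² + (2.61×10⁻⁶)² + (1.72×10⁻⁶)²] = 5.07×10⁻⁶ V = 5.07 µV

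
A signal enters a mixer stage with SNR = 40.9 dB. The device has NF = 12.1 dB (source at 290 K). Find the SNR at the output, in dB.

28.8 dB

By definition F = SNR_in/SNR_out, so in dB: SNR_out = SNR_in − NF
SNR_out = 40.9 − 12.1 = 28.8 dB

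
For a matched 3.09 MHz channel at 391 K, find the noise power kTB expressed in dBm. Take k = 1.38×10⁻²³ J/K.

P_n = kTB = 1.38×10⁻²³ × 391 × 3.09×10⁶ = 1.67×10⁻¹⁴ W
In dBm: 10 log₁₀(1.67×10⁻¹⁴ / 10⁻³) = −107.8 dBm

−107.8 dBm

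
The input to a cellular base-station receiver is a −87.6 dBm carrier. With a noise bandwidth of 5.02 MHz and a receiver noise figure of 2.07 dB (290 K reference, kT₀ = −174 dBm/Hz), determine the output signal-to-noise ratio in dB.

17.3 dB

Noise floor: N = −174 + 10 log₁₀(B) + NF
10 log₁₀(5.02×10⁶) = 67.01 dB
N = −174 + 67.01 + 2.07 = −104.92 dBm
SNR = P_sig − N = −87.6 − (−104.92) = 17.32 dB → 17.3 dB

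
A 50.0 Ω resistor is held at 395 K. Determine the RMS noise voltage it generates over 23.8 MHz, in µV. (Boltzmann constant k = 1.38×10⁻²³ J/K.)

5.09 µV

V_n = √(4kTRB)
4kTRB = 4 × 1.38×10⁻²³ × 395 × 5.00×10¹ × 2.38×10⁷ = 2.59×10⁻¹¹ V²
V_n = √(2.59×10⁻¹¹) = 5.09×10⁻⁶ V = 5.09 µV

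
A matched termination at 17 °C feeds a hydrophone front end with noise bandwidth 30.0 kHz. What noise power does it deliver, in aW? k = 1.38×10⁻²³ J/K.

T = 17 °C + 273.15 = 290.15 K
P_n = kTB = 1.38×10⁻²³ × 290.15 × 3.00×10⁴ = 1.20×10⁻¹⁶ W = 120 aW

120 aW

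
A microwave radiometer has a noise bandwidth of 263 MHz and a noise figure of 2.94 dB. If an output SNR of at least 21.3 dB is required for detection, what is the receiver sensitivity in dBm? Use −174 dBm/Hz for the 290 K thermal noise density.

Sensitivity = −174 + 10 log₁₀(B) + NF + SNR_min
= −174 + 84.2 + 2.94 + 21.3
= −65.56 dBm → −65.6 dBm

−65.6 dBm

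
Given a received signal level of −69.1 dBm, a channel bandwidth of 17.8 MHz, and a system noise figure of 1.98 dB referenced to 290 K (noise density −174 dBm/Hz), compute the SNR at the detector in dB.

Noise floor: N = −174 + 10 log₁₀(B) + NF
10 log₁₀(1.78×10⁷) = 72.5 dB
N = −174 + 72.5 + 1.98 = −99.52 dBm
SNR = P_sig − N = −69.1 − (−99.52) = 30.42 dB → 30.4 dB

30.4 dB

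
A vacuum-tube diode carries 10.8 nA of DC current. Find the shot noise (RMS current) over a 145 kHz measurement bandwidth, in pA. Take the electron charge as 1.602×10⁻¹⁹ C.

22.4 pA

I_n = √(2qI·B)
2qI·B = 2 × 1.602×10⁻¹⁹ × 1.08×10⁻⁸ × 1.45×10⁵ = 5.02×10⁻²² A²
I_n = √(5.02×10⁻²²) = 2.24×10⁻¹¹ A = 22.4 pA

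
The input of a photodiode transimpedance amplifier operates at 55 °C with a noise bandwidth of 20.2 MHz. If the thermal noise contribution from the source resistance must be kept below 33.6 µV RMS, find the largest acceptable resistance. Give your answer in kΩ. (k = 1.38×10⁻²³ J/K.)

3.09 kΩ

T = 55 °C + 273.15 = 328.15 K
Johnson–Nyquist: V_n = √(4kTRB) ⇒ R = V_n² / (4kTB)
4kTB = 4 × 1.38×10⁻²³ × 328.15 × 2.02×10⁷ = 3.66×10⁻¹³
R = (3.36×10⁻⁵)² / 3.66×10⁻¹³ = 3.09×10³ Ω = 3.09 kΩ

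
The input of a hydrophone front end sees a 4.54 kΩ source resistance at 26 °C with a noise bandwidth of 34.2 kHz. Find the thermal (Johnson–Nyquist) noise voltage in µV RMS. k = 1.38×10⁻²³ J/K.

T = 26 °C + 273.15 = 299.15 K
V_n = √(4kTRB)
4kTRB = 4 × 1.38×10⁻²³ × 299.15 × 4.54×10³ × 3.42×10⁴ = 2.56×10⁻¹² V²
V_n = √(2.56×10⁻¹²) = 1.60×10⁻⁶ V = 1.60 µV

1.60 µV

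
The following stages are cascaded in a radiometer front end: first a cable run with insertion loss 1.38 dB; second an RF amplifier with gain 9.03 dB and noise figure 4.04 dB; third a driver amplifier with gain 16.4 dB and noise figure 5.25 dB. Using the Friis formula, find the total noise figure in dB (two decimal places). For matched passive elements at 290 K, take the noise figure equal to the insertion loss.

5.90 dB

Convert to linear (a loss of L dB is a gain of −L dB): F_i = 10^(NF_i/10), G_i = 10^(G_i,dB/10)
  Stage 1: F_1 = 10^(1.38/10) = 1.374, G_1 = 10^(−1.38/10) = 0.7278
  Stage 2: F_2 = 10^(4.04/10) = 2.535, G_2 = 10^(9.03/10) = 7.998
  Stage 3: F_3 = 10^(5.25/10) = 3.350, G_3 = 10^(16.4/10) = 43.65
Friis cascade:
  F = 1.374 + (2.535 − 1)/0.7278 + (3.350 − 1)/5.821 = 3.887
NF = 10 log₁₀(3.887) = 5.90 dB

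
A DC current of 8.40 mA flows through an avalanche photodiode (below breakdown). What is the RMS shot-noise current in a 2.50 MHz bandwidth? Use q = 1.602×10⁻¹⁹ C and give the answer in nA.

I_n = √(2qI·B)
2qI·B = 2 × 1.602×10⁻¹⁹ × 8.40×10⁻³ × 2.50×10⁶ = 6.73×10⁻¹⁵ A²
I_n = √(6.73×10⁻¹⁵) = 8.20×10⁻⁸ A = 82.0 nA

82.0 nA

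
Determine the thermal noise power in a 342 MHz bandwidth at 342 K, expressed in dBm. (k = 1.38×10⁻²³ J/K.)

P_n = kTB = 1.38×10⁻²³ × 342 × 3.42×10⁸ = 1.61×10⁻¹² W
In dBm: 10 log₁₀(1.61×10⁻¹² / 10⁻³) = −87.9 dBm

−87.9 dBm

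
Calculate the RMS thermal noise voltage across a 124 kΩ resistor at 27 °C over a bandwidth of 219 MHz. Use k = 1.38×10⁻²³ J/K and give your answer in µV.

671 µV

T = 27 °C + 273.15 = 300.15 K
V_n = √(4kTRB)
4kTRB = 4 × 1.38×10⁻²³ × 300.15 × 1.24×10⁵ × 2.19×10⁸ = 4.50×10⁻⁷ V²
V_n = √(4.50×10⁻⁷) = 6.71×10⁻⁴ V = 671 µV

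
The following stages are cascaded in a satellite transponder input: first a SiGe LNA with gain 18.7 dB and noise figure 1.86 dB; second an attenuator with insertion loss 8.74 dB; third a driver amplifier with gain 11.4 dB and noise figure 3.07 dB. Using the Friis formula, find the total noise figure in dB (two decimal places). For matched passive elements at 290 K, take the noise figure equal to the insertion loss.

2.37 dB

Convert to linear (a loss of L dB is a gain of −L dB): F_i = 10^(NF_i/10), G_i = 10^(G_i,dB/10)
  Stage 1: F_1 = 10^(1.86/10) = 1.535, G_1 = 10^(18.7/10) = 74.13
  Stage 2: F_2 = 10^(8.74/10) = 7.482, G_2 = 10^(−8.74/10) = 0.1337
  Stage 3: F_3 = 10^(3.07/10) = 2.028, G_3 = 10^(11.4/10) = 13.80
Friis cascade:
  F = 1.535 + (7.482 − 1)/74.13 + (2.028 − 1)/9.908 = 1.726
NF = 10 log₁₀(1.726) = 2.37 dB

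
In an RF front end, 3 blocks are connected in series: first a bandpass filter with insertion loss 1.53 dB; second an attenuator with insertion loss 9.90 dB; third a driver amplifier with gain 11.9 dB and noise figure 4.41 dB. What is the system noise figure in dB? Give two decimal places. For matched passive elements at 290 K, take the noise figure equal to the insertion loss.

15.84 dB

Convert to linear (a loss of L dB is a gain of −L dB): F_i = 10^(NF_i/10), G_i = 10^(G_i,dB/10)
  Stage 1: F_1 = 10^(1.53/10) = 1.422, G_1 = 10^(−1.53/10) = 0.7031
  Stage 2: F_2 = 10^(9.90/10) = 9.772, G_2 = 10^(−9.90/10) = 0.1023
  Stage 3: F_3 = 10^(4.41/10) = 2.761, G_3 = 10^(11.9/10) = 15.49
Friis cascade:
  F = 1.422 + (9.772 − 1)/0.7031 + (2.761 − 1)/0.07194 = 38.37
NF = 10 log₁₀(38.37) = 15.84 dB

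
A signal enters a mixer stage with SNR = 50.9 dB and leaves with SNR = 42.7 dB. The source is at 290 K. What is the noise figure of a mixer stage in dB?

NF (dB) = SNR_in(dB) − SNR_out(dB) when the source is at T₀
NF = 50.9 − 42.7 = 8.2 dB

8.2 dB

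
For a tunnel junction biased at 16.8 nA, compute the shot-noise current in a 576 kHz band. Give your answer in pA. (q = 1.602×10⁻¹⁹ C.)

I_n = √(2qI·B)
2qI·B = 2 × 1.602×10⁻¹⁹ × 1.68×10⁻⁸ × 5.76×10⁵ = 3.10×10⁻²¹ A²
I_n = √(3.10×10⁻²¹) = 5.57×10⁻¹¹ A = 55.7 pA

55.7 pA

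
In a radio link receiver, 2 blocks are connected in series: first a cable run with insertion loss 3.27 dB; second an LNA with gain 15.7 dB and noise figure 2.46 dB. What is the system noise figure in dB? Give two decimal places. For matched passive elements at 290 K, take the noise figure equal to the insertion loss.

5.73 dB

Convert to linear (a loss of L dB is a gain of −L dB): F_i = 10^(NF_i/10), G_i = 10^(G_i,dB/10)
  Stage 1: F_1 = 10^(3.27/10) = 2.123, G_1 = 10^(−3.27/10) = 0.4710
  Stage 2: F_2 = 10^(2.46/10) = 1.762, G_2 = 10^(15.7/10) = 37.15
Friis cascade:
  F = 2.123 + (1.762 − 1)/0.4710 = 3.741
NF = 10 log₁₀(3.741) = 5.73 dB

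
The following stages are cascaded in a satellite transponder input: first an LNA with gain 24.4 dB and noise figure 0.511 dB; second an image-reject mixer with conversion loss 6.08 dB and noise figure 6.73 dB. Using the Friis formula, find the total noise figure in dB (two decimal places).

Convert to linear (a loss of L dB is a gain of −L dB): F_i = 10^(NF_i/10), G_i = 10^(G_i,dB/10)
  Stage 1: F_1 = 10^(0.511/10) = 1.125, G_1 = 10^(24.4/10) = 275.4
  Stage 2: F_2 = 10^(6.73/10) = 4.710, G_2 = 10^(−6.08/10) = 0.2466
Friis cascade:
  F = 1.125 + (4.710 − 1)/275.4 = 1.138
NF = 10 log₁₀(1.138) = 0.56 dB

0.56 dB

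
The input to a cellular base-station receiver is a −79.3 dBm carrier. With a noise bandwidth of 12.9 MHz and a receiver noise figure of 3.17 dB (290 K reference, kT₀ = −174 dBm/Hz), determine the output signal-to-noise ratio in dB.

Noise floor: N = −174 + 10 log₁₀(B) + NF
10 log₁₀(1.29×10⁷) = 71.11 dB
N = −174 + 71.11 + 3.17 = −99.72 dBm
SNR = P_sig − N = −79.3 − (−99.72) = 20.42 dB → 20.4 dB

20.4 dB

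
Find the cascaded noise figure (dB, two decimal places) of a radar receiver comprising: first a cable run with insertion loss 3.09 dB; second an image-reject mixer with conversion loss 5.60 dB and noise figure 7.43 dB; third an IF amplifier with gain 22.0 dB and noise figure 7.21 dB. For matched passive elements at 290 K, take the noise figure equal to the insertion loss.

Convert to linear (a loss of L dB is a gain of −L dB): F_i = 10^(NF_i/10), G_i = 10^(G_i,dB/10)
  Stage 1: F_1 = 10^(3.09/10) = 2.037, G_1 = 10^(−3.09/10) = 0.4909
  Stage 2: F_2 = 10^(7.43/10) = 5.534, G_2 = 10^(−5.60/10) = 0.2754
  Stage 3: F_3 = 10^(7.21/10) = 5.260, G_3 = 10^(22.0/10) = 158.5
Friis cascade:
  F = 2.037 + (5.534 − 1)/0.4909 + (5.260 − 1)/0.1352 = 42.78
NF = 10 log₁₀(42.78) = 16.31 dB

16.31 dB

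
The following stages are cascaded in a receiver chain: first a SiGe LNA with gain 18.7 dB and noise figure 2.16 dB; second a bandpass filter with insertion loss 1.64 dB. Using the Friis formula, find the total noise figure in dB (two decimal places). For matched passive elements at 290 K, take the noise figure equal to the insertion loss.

Convert to linear (a loss of L dB is a gain of −L dB): F_i = 10^(NF_i/10), G_i = 10^(G_i,dB/10)
  Stage 1: F_1 = 10^(2.16/10) = 1.644, G_1 = 10^(18.7/10) = 74.13
  Stage 2: F_2 = 10^(1.64/10) = 1.459, G_2 = 10^(−1.64/10) = 0.6855
Friis cascade:
  F = 1.644 + (1.459 − 1)/74.13 = 1.651
NF = 10 log₁₀(1.651) = 2.18 dB

2.18 dB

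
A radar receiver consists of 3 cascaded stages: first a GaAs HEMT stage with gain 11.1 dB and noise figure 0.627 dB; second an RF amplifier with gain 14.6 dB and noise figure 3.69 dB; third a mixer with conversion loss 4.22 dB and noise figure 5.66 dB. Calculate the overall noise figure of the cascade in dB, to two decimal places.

1.03 dB

Convert to linear (a loss of L dB is a gain of −L dB): F_i = 10^(NF_i/10), G_i = 10^(G_i,dB/10)
  Stage 1: F_1 = 10^(0.627/10) = 1.155, G_1 = 10^(11.1/10) = 12.88
  Stage 2: F_2 = 10^(3.69/10) = 2.339, G_2 = 10^(14.6/10) = 28.84
  Stage 3: F_3 = 10^(5.66/10) = 3.681, G_3 = 10^(−4.22/10) = 0.3784
Friis cascade:
  F = 1.155 + (2.339 − 1)/12.88 + (3.681 − 1)/371.5 = 1.266
NF = 10 log₁₀(1.266) = 1.03 dB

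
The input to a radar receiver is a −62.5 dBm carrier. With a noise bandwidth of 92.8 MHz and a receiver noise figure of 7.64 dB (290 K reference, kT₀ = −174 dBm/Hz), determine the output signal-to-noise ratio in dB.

Noise floor: N = −174 + 10 log₁₀(B) + NF
10 log₁₀(9.28×10⁷) = 79.68 dB
N = −174 + 79.68 + 7.64 = −86.68 dBm
SNR = P_sig − N = −62.5 − (−86.68) = 24.18 dB → 24.2 dB

24.2 dB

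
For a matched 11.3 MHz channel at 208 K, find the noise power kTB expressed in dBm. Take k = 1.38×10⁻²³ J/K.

P_n = kTB = 1.38×10⁻²³ × 208 × 1.13×10⁷ = 3.24×10⁻¹⁴ W
In dBm: 10 log₁₀(3.24×10⁻¹⁴ / 10⁻³) = −104.9 dBm

−104.9 dBm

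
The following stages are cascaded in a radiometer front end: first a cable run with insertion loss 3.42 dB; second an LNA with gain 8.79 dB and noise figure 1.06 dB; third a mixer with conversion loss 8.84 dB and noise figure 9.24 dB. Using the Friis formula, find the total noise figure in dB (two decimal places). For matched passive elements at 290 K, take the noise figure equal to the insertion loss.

6.95 dB

Convert to linear (a loss of L dB is a gain of −L dB): F_i = 10^(NF_i/10), G_i = 10^(G_i,dB/10)
  Stage 1: F_1 = 10^(3.42/10) = 2.198, G_1 = 10^(−3.42/10) = 0.4550
  Stage 2: F_2 = 10^(1.06/10) = 1.276, G_2 = 10^(8.79/10) = 7.568
  Stage 3: F_3 = 10^(9.24/10) = 8.395, G_3 = 10^(−8.84/10) = 0.1306
Friis cascade:
  F = 2.198 + (1.276 − 1)/0.4550 + (8.395 − 1)/3.443 = 4.953
NF = 10 log₁₀(4.953) = 6.95 dB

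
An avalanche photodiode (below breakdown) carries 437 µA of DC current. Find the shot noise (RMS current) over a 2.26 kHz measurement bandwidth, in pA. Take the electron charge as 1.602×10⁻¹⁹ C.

563 pA

I_n = √(2qI·B)
2qI·B = 2 × 1.602×10⁻¹⁹ × 4.37×10⁻⁴ × 2.26×10³ = 3.16×10⁻¹⁹ A²
I_n = √(3.16×10⁻¹⁹) = 5.63×10⁻¹⁰ A = 563 pA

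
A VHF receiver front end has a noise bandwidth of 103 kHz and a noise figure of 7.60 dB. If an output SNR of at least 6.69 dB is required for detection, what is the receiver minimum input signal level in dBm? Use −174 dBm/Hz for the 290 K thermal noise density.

Sensitivity = −174 + 10 log₁₀(B) + NF + SNR_min
= −174 + 50.13 + 7.60 + 6.69
= −109.58 dBm → −109.6 dBm

−109.6 dBm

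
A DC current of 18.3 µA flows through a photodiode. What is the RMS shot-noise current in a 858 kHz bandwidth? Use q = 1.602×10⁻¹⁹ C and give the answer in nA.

I_n = √(2qI·B)
2qI·B = 2 × 1.602×10⁻¹⁹ × 1.83×10⁻⁵ × 8.58×10⁵ = 5.03×10⁻¹⁸ A²
I_n = √(5.03×10⁻¹⁸) = 2.24×10⁻⁹ A = 2.24 nA

2.24 nA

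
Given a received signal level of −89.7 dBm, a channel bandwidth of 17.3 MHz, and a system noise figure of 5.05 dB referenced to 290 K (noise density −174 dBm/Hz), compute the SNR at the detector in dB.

6.9 dB

Noise floor: N = −174 + 10 log₁₀(B) + NF
10 log₁₀(1.73×10⁷) = 72.38 dB
N = −174 + 72.38 + 5.05 = −96.57 dBm
SNR = P_sig − N = −89.7 − (−96.57) = 6.87 dB → 6.9 dB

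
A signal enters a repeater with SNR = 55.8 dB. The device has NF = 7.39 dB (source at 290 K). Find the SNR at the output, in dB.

48.41 dB

By definition F = SNR_in/SNR_out, so in dB: SNR_out = SNR_in − NF
SNR_out = 55.8 − 7.39 = 48.41 dB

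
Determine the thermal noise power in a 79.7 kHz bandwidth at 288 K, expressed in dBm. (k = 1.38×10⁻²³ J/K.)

−125.0 dBm

P_n = kTB = 1.38×10⁻²³ × 288 × 7.97×10⁴ = 3.17×10⁻¹⁶ W
In dBm: 10 log₁₀(3.17×10⁻¹⁶ / 10⁻³) = −125.0 dBm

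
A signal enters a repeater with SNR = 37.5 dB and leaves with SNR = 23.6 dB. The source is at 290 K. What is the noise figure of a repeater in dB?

NF (dB) = SNR_in(dB) − SNR_out(dB) when the source is at T₀
NF = 37.5 − 23.6 = 13.9 dB

13.9 dB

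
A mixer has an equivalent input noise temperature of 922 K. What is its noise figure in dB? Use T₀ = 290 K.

F = 1 + T_e/T₀ = 1 + 922/290 = 4.17931
NF = 10 log₁₀(4.17931) = 6.21 dB

6.21 dB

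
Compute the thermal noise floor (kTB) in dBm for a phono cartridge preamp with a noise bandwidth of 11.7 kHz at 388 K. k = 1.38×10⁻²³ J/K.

−132.0 dBm

P_n = kTB = 1.38×10⁻²³ × 388 × 1.17×10⁴ = 6.26×10⁻¹⁷ W
In dBm: 10 log₁₀(6.26×10⁻¹⁷ / 10⁻³) = −132.0 dBm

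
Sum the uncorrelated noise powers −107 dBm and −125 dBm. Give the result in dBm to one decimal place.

−106.9 dBm

Convert to linear, add, convert back:
P₁ = 2.00×10⁻¹⁴ W, P₂ = 3.16×10⁻¹⁶ W
P_tot = 2.03×10⁻¹⁴ W → 10 log₁₀(P_tot / 10⁻³) = −106.9 dBm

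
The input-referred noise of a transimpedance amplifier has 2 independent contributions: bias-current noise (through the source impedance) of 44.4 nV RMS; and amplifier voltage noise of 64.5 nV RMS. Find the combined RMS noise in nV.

78.3 nV

Uncorrelated sources add in power (mean-square): V_tot = √(ΣV_i²)
V_tot = √[(4.44×10⁻⁸)² + (6.45×10⁻⁸)²] = 7.83×10⁻⁸ V = 78.3 nV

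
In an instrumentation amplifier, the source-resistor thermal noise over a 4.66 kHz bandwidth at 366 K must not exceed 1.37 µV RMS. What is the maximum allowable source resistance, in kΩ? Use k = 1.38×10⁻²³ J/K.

19.9 kΩ

Johnson–Nyquist: V_n = √(4kTRB) ⇒ R = V_n² / (4kTB)
4kTB = 4 × 1.38×10⁻²³ × 366 × 4.66×10³ = 9.41×10⁻¹⁷
R = (1.37×10⁻⁶)² / 9.41×10⁻¹⁷ = 1.99×10⁴ Ω = 19.9 kΩ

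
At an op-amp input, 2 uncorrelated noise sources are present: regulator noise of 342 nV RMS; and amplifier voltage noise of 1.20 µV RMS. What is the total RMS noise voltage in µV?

Uncorrelated sources add in power (mean-square): V_tot = √(ΣV_i²)
V_tot = √[(3.42×10⁻⁷)² + (1.20×10⁻⁶)²] = 1.25×10⁻⁶ V = 1.25 µV

1.25 µV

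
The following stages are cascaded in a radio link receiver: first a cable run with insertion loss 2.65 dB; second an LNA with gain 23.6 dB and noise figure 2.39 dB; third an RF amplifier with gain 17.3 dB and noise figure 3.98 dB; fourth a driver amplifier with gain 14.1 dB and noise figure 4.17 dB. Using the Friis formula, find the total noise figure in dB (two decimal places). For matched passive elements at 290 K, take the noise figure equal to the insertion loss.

Convert to linear (a loss of L dB is a gain of −L dB): F_i = 10^(NF_i/10), G_i = 10^(G_i,dB/10)
  Stage 1: F_1 = 10^(2.65/10) = 1.841, G_1 = 10^(−2.65/10) = 0.5433
  Stage 2: F_2 = 10^(2.39/10) = 1.734, G_2 = 10^(23.6/10) = 229.1
  Stage 3: F_3 = 10^(3.98/10) = 2.500, G_3 = 10^(17.3/10) = 53.70
  Stage 4: F_4 = 10^(4.17/10) = 2.612, G_4 = 10^(14.1/10) = 25.70
Friis cascade:
  F = 1.841 + (1.734 − 1)/0.5433 + (2.500 − 1)/124.5 + (2.612 − 1)/6683 = 3.204
NF = 10 log₁₀(3.204) = 5.06 dB

5.06 dB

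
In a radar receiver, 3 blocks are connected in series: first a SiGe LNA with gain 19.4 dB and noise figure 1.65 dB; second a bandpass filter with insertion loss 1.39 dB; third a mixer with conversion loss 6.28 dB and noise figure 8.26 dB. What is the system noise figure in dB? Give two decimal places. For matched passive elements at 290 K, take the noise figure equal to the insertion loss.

Convert to linear (a loss of L dB is a gain of −L dB): F_i = 10^(NF_i/10), G_i = 10^(G_i,dB/10)
  Stage 1: F_1 = 10^(1.65/10) = 1.462, G_1 = 10^(19.4/10) = 87.10
  Stage 2: F_2 = 10^(1.39/10) = 1.377, G_2 = 10^(−1.39/10) = 0.7261
  Stage 3: F_3 = 10^(8.26/10) = 6.699, G_3 = 10^(−6.28/10) = 0.2355
Friis cascade:
  F = 1.462 + (1.377 − 1)/87.10 + (6.699 − 1)/63.24 = 1.557
NF = 10 log₁₀(1.557) = 1.92 dB

1.92 dB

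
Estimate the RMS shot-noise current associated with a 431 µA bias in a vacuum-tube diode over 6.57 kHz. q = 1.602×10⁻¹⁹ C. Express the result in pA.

953 pA

I_n = √(2qI·B)
2qI·B = 2 × 1.602×10⁻¹⁹ × 4.31×10⁻⁴ × 6.57×10³ = 9.07×10⁻¹⁹ A²
I_n = √(9.07×10⁻¹⁹) = 9.53×10⁻¹⁰ A = 953 pA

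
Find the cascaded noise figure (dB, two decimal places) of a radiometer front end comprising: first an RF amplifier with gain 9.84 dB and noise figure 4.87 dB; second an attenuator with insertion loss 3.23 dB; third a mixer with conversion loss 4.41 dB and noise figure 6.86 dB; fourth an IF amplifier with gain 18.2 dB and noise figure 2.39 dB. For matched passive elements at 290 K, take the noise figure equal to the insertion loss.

Convert to linear (a loss of L dB is a gain of −L dB): F_i = 10^(NF_i/10), G_i = 10^(G_i,dB/10)
  Stage 1: F_1 = 10^(4.87/10) = 3.069, G_1 = 10^(9.84/10) = 9.638
  Stage 2: F_2 = 10^(3.23/10) = 2.104, G_2 = 10^(−3.23/10) = 0.4753
  Stage 3: F_3 = 10^(6.86/10) = 4.853, G_3 = 10^(−4.41/10) = 0.3622
  Stage 4: F_4 = 10^(2.39/10) = 1.734, G_4 = 10^(18.2/10) = 66.07
Friis cascade:
  F = 3.069 + (2.104 − 1)/9.638 + (4.853 − 1)/4.581 + (1.734 − 1)/1.660 = 4.467
NF = 10 log₁₀(4.467) = 6.50 dB

6.50 dB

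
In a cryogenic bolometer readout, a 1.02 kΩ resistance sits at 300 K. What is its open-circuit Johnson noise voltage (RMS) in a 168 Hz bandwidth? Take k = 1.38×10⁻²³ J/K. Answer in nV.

53.3 nV

V_n = √(4kTRB)
4kTRB = 4 × 1.38×10⁻²³ × 300 × 1.02×10³ × 1.68×10² = 2.84×10⁻¹⁵ V²
V_n = √(2.84×10⁻¹⁵) = 5.33×10⁻⁸ V = 53.3 nV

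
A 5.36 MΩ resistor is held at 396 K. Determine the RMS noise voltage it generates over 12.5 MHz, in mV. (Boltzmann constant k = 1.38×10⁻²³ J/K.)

1.21 mV

V_n = √(4kTRB)
4kTRB = 4 × 1.38×10⁻²³ × 396 × 5.36×10⁶ × 1.25×10⁷ = 1.46×10⁻⁶ V²
V_n = √(1.46×10⁻⁶) = 1.21×10⁻³ V = 1.21 mV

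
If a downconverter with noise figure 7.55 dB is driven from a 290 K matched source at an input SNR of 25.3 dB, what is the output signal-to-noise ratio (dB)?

17.75 dB

By definition F = SNR_in/SNR_out, so in dB: SNR_out = SNR_in − NF
SNR_out = 25.3 − 7.55 = 17.75 dB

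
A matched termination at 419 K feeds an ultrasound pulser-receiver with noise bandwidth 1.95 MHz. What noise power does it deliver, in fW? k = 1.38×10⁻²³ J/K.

P_n = kTB = 1.38×10⁻²³ × 419 × 1.95×10⁶ = 1.13×10⁻¹⁴ W = 11.3 fW

11.3 fW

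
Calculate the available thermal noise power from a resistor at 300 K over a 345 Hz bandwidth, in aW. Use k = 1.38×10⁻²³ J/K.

P_n = kTB = 1.38×10⁻²³ × 300 × 3.45×10² = 1.43×10⁻¹⁸ W = 1.43 aW

1.43 aW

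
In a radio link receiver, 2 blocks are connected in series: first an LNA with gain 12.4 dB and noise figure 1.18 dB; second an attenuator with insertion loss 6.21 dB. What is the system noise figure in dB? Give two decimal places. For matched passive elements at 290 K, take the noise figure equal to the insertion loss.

1.75 dB

Convert to linear (a loss of L dB is a gain of −L dB): F_i = 10^(NF_i/10), G_i = 10^(G_i,dB/10)
  Stage 1: F_1 = 10^(1.18/10) = 1.312, G_1 = 10^(12.4/10) = 17.38
  Stage 2: F_2 = 10^(6.21/10) = 4.178, G_2 = 10^(−6.21/10) = 0.2393
Friis cascade:
  F = 1.312 + (4.178 − 1)/17.38 = 1.495
NF = 10 log₁₀(1.495) = 1.75 dB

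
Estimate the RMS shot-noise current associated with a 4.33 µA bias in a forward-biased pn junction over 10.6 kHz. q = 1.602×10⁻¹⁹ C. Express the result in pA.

121 pA

I_n = √(2qI·B)
2qI·B = 2 × 1.602×10⁻¹⁹ × 4.33×10⁻⁶ × 1.06×10⁴ = 1.47×10⁻²⁰ A²
I_n = √(1.47×10⁻²⁰) = 1.21×10⁻¹⁰ A = 121 pA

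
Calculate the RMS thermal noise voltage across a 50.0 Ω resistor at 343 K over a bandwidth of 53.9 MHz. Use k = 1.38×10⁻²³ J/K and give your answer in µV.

7.14 µV

V_n = √(4kTRB)
4kTRB = 4 × 1.38×10⁻²³ × 343 × 5.00×10¹ × 5.39×10⁷ = 5.10×10⁻¹¹ V²
V_n = √(5.10×10⁻¹¹) = 7.14×10⁻⁶ V = 7.14 µV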